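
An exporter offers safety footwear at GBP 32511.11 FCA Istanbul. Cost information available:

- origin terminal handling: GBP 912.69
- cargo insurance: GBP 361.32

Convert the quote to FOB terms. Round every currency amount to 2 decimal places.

Not relevant to the conversion: insurance — on the buyer under both terms; not part of either seller's price.
From FCA to FOB, the seller additionally bears: origin terminal.
FOB price = 32511.11 + 912.69 = 33423.80

FOB price: GBP 33423.80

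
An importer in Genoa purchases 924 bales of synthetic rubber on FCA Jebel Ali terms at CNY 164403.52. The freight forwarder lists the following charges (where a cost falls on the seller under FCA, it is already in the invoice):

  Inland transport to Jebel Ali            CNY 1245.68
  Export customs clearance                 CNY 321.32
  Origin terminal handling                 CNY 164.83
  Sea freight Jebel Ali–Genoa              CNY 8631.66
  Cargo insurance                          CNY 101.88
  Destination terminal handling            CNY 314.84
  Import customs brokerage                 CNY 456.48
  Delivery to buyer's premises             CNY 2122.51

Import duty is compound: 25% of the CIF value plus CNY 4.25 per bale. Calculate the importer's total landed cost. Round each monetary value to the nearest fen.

FCA: the seller delivers export-cleared goods to the carrier; the buyer bears costs from that point.
Already in the invoice (seller's account under FCA): inland to port, export clearance — exclude.
CIF value = FCA price + origin terminal + freight + insurance = 164403.52 + 164.83 + 8631.66 + 101.88 = 173301.89
Ad valorem component: 173301.89 × 25% = 43325.47
Specific component: 924 × 4.25 = 3927.00
Import duty = 43325.47 + 3927.00 = 47252.47
Buyer bears: origin terminal 164.83 + freight 8631.66 + insurance 101.88 + destination terminal 314.84 + brokerage 456.48 + delivery 2122.51 + duty 47252.47 = 59044.67
Landed cost = invoice 164403.52 + 59044.67 = 223448.19

Total landed cost: CNY 223448.19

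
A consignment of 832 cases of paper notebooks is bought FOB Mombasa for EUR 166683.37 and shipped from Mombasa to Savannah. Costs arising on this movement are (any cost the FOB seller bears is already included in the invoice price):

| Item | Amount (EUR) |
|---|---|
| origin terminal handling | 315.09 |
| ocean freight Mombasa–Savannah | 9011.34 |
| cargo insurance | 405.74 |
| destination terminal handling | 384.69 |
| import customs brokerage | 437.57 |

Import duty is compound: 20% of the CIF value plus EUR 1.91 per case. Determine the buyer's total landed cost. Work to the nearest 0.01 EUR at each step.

Total landed cost: EUR 213731.92

FOB: the seller bears costs until goods are on board at the origin port; the buyer bears freight, insurance and all costs thereafter.
Already in the invoice (seller's account under FOB): origin terminal — exclude.
CIF value = FOB price + freight + insurance = 166683.37 + 9011.34 + 405.74 = 176100.45
Ad valorem component: 176100.45 × 20% = 35220.09
Specific component: 832 × 1.91 = 1589.12
Import duty = 35220.09 + 1589.12 = 36809.21
Buyer bears: freight 9011.34 + insurance 405.74 + destination terminal 384.69 + brokerage 437.57 + duty 36809.21 = 47048.55
Landed cost = invoice 166683.37 + 47048.55 = 213731.92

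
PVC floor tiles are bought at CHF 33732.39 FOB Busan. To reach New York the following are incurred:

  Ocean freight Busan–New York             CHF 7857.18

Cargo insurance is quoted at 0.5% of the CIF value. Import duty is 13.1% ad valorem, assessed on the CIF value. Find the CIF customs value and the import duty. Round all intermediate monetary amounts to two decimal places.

Let C be the CIF value. C = FOB price + freight + 0.5% × C
C − 0.5% × C = 33732.39 + 7857.18
0.995 × C = 41589.57
C = 41589.57 / 0.995 = 41798.56
Insurance premium = 0.5% × 41798.56 = 208.99
Import duty = 41798.56 × 13.1% = 5475.61

CIF value: CHF 41798.56; import duty: CHF 5475.61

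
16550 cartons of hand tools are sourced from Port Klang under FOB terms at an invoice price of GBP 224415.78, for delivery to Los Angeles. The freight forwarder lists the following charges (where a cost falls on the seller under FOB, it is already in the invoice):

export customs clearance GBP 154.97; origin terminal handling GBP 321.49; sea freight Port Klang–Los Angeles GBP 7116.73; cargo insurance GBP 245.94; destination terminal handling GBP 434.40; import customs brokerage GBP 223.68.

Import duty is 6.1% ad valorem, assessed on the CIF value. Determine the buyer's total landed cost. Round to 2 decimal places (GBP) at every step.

Total landed cost: GBP 246575.02

FOB: the seller bears costs until goods are on board at the origin port; the buyer bears freight, insurance and all costs thereafter.
Already in the invoice (seller's account under FOB): export clearance, origin terminal — exclude.
CIF value = FOB price + freight + insurance = 224415.78 + 7116.73 + 245.94 = 231778.45
Import duty = 231778.45 × 6.1% = 14138.49
Buyer bears: freight 7116.73 + insurance 245.94 + destination terminal 434.40 + brokerage 223.68 + duty 14138.49 = 22159.24
Landed cost = invoice 224415.78 + 22159.24 = 246575.02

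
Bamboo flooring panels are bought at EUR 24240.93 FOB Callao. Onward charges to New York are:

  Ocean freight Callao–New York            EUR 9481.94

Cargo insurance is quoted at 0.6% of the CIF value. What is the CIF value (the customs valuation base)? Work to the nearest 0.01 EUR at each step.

Let C be the CIF value. C = FOB price + freight + 0.6% × C
C − 0.6% × C = 24240.93 + 9481.94
0.994 × C = 33722.87
C = 33722.87 / 0.994 = 33926.43
Insurance premium = 0.6% × 33926.43 = 203.56

CIF value: EUR 33926.43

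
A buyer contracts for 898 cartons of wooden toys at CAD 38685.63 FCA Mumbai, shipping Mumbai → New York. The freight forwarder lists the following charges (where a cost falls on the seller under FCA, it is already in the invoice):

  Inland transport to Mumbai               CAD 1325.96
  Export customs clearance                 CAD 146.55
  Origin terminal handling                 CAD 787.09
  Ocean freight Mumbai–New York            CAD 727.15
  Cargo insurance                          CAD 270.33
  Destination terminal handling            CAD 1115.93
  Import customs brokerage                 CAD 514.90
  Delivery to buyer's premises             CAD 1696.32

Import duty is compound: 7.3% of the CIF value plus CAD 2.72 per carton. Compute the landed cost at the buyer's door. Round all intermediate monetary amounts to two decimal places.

Total landed cost: CAD 49194.23

FCA: the seller delivers export-cleared goods to the carrier; the buyer bears costs from that point.
Already in the invoice (seller's account under FCA): inland to port, export clearance — exclude.
CIF value = FCA price + origin terminal + freight + insurance = 38685.63 + 787.09 + 727.15 + 270.33 = 40470.20
Ad valorem component: 40470.20 × 7.3% = 2954.32
Specific component: 898 × 2.72 = 2442.56
Import duty = 2954.32 + 2442.56 = 5396.88
Buyer bears: origin terminal 787.09 + freight 727.15 + insurance 270.33 + destination terminal 1115.93 + brokerage 514.90 + delivery 1696.32 + duty 5396.88 = 10508.60
Landed cost = invoice 38685.63 + 10508.60 = 49194.23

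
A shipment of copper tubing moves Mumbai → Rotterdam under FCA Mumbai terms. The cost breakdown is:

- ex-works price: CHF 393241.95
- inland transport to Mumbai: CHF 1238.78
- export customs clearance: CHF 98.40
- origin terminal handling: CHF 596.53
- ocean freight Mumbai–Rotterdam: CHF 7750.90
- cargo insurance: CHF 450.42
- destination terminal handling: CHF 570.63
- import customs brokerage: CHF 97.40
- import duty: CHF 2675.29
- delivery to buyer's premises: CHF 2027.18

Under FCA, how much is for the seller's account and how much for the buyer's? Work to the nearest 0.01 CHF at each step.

FCA: the seller delivers export-cleared goods to the carrier; the buyer bears costs from that point.
Seller's account: goods 393241.95 + inland to port 1238.78 + export clearance 98.40 = 394579.13
Buyer's account: origin terminal 596.53 + freight 7750.90 + insurance 450.42 + destination terminal 570.63 + brokerage 97.40 + duty 2675.29 + delivery 2027.18 = 14168.35

Seller: CHF 394579.13; buyer: CHF 14168.35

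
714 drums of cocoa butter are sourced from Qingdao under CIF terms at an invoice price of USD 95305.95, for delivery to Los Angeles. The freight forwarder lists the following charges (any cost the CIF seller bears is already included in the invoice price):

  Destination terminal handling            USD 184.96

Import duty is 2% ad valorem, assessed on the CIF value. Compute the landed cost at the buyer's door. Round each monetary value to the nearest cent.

Total landed cost: USD 97397.03

CIF: the seller pays costs through ocean freight and marine insurance to the destination port.
The CIF price already equals the CIF value: 95305.95
Import duty = 95305.95 × 2% = 1906.12
Buyer bears: destination terminal 184.96 + duty 1906.12 = 2091.08
Landed cost = invoice 95305.95 + 2091.08 = 97397.03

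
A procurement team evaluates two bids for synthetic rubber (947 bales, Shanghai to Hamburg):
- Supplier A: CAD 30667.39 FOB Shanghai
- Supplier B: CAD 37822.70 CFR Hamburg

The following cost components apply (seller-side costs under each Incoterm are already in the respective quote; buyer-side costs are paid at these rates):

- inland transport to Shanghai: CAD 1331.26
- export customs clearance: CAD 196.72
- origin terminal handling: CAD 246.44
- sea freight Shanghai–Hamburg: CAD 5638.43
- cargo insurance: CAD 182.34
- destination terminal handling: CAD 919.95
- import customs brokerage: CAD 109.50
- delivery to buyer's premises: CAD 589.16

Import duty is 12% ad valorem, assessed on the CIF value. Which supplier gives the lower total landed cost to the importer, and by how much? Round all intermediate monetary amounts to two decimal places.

Supplier A is cheaper by CAD 1698.90

Supplier A (FOB):
CIF value = FOB price + freight + insurance = 30667.39 + 5638.43 + 182.34 = 36488.16
Import duty = 36488.16 × 12% = 4378.58
Buyer bears (A): 5638.43 + 182.34 + 919.95 + 109.50 + 589.16 = 7439.38
Landed cost (A) = invoice 30667.39 + 7439.38 + duty 4378.58 = 42485.35
Supplier B (CFR):
CIF value = CFR price + insurance = 37822.70 + 182.34 = 38005.04
Import duty = 38005.04 × 12% = 4560.60
Buyer bears (B): 182.34 + 919.95 + 109.50 + 589.16 = 1800.95
Landed cost (B) = invoice 37822.70 + 1800.95 + duty 4560.60 = 44184.25
Difference = |42485.35 − 44184.25| = 1698.90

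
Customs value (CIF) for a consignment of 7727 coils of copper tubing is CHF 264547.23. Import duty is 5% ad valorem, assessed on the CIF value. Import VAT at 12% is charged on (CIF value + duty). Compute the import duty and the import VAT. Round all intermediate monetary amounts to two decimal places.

Import duty = 264547.23 × 5% = 13227.36
VAT base = CIF + duty = 264547.23 + 13227.36 = 277774.59
Import VAT = 277774.59 × 12% = 33332.95

Import duty: CHF 13227.36; import VAT: CHF 33332.95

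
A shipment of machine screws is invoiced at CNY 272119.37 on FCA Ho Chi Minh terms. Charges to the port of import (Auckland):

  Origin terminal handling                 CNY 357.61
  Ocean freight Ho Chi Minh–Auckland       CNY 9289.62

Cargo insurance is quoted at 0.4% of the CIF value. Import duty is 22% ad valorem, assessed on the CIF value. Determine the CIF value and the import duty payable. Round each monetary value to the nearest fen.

Let C be the CIF value. C = FCA price + pre-shipment costs + freight + 0.4% × C
C − 0.4% × C = 272119.37 + 357.61 + 9289.62
0.996 × C = 281766.60
C = 281766.60 / 0.996 = 282898.19
Insurance premium = 0.4% × 282898.19 = 1131.59
Import duty = 282898.19 × 22% = 62237.60

CIF value: CNY 282898.19; import duty: CNY 62237.60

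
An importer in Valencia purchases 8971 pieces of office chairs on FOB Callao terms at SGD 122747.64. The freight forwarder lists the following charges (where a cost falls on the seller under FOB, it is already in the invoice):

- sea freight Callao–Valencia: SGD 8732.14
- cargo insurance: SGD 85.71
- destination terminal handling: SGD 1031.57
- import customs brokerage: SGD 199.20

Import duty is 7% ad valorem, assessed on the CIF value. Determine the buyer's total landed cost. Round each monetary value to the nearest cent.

Total landed cost: SGD 142005.84

FOB: the seller bears costs until goods are on board at the origin port; the buyer bears freight, insurance and all costs thereafter.
CIF value = FOB price + freight + insurance = 122747.64 + 8732.14 + 85.71 = 131565.49
Import duty = 131565.49 × 7% = 9209.58
Buyer bears: freight 8732.14 + insurance 85.71 + destination terminal 1031.57 + brokerage 199.20 + duty 9209.58 = 19258.20
Landed cost = invoice 122747.64 + 19258.20 = 142005.84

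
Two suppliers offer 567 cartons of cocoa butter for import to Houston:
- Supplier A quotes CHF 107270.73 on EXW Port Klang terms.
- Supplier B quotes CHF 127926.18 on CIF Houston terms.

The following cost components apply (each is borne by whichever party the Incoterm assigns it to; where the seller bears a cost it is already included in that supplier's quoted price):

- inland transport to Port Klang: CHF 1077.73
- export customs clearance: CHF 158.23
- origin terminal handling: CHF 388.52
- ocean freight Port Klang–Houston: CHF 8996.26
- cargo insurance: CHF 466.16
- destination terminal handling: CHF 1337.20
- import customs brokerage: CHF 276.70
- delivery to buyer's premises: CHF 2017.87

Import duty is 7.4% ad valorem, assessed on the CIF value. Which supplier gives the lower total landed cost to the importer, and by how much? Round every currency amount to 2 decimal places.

Supplier A (EXW):
CIF value = EXW price + inland to port + export clearance + origin terminal + freight + insurance = 107270.73 + 1077.73 + 158.23 + 388.52 + 8996.26 + 466.16 = 118357.63
Import duty = 118357.63 × 7.4% = 8758.46
Buyer bears (A): 1077.73 + 158.23 + 388.52 + 8996.26 + 466.16 + 1337.20 + 276.70 + 2017.87 = 14718.67
Landed cost (A) = invoice 107270.73 + 14718.67 + duty 8758.46 = 130747.86
Supplier B (CIF):
The CIF price already equals the CIF value: 127926.18
Import duty = 127926.18 × 7.4% = 9466.54
Buyer bears (B): 1337.20 + 276.70 + 2017.87 = 3631.77
Landed cost (B) = invoice 127926.18 + 3631.77 + duty 9466.54 = 141024.49
Difference = |130747.86 − 141024.49| = 10276.63

Supplier A is cheaper by CHF 10276.63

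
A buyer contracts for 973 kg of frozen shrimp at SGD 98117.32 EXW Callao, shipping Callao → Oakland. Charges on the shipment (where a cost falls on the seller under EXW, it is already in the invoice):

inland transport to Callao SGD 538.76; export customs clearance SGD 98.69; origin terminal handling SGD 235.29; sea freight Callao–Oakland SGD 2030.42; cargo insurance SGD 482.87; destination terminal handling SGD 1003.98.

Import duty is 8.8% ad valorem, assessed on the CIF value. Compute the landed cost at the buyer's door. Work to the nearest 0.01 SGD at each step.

EXW: the seller makes goods available at their premises; the buyer bears all onward costs.
CIF value = EXW price + inland to port + export clearance + origin terminal + freight + insurance = 98117.32 + 538.76 + 98.69 + 235.29 + 2030.42 + 482.87 = 101503.35
Import duty = 101503.35 × 8.8% = 8932.29
Buyer bears: inland to port 538.76 + export clearance 98.69 + origin terminal 235.29 + freight 2030.42 + insurance 482.87 + destination terminal 1003.98 + duty 8932.29 = 13322.30
Landed cost = invoice 98117.32 + 13322.30 = 111439.62

Total landed cost: SGD 111439.62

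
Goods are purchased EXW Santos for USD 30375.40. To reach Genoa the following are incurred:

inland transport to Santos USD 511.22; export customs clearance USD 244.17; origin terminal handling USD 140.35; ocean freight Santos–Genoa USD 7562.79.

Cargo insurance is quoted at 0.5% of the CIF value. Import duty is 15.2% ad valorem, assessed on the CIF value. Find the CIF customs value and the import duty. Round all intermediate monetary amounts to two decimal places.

CIF value: USD 39029.08; import duty: USD 5932.42

Let C be the CIF value. C = EXW price + pre-shipment costs + freight + 0.5% × C
C − 0.5% × C = 30375.40 + 511.22 + 244.17 + 140.35 + 7562.79
0.995 × C = 38833.93
C = 38833.93 / 0.995 = 39029.08
Insurance premium = 0.5% × 39029.08 = 195.15
Import duty = 39029.08 × 15.2% = 5932.42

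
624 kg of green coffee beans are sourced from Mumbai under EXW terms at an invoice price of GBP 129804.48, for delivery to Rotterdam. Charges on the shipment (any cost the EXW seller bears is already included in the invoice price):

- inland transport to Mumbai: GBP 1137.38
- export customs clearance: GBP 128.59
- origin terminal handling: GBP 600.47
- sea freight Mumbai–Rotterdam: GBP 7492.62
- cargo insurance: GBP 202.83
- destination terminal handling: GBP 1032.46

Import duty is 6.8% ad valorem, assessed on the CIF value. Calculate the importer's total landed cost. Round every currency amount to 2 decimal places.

Total landed cost: GBP 149875.74

EXW: the seller makes goods available at their premises; the buyer bears all onward costs.
CIF value = EXW price + inland to port + export clearance + origin terminal + freight + insurance = 129804.48 + 1137.38 + 128.59 + 600.47 + 7492.62 + 202.83 = 139366.37
Import duty = 139366.37 × 6.8% = 9476.91
Buyer bears: inland to port 1137.38 + export clearance 128.59 + origin terminal 600.47 + freight 7492.62 + insurance 202.83 + destination terminal 1032.46 + duty 9476.91 = 20071.26
Landed cost = invoice 129804.48 + 20071.26 = 149875.74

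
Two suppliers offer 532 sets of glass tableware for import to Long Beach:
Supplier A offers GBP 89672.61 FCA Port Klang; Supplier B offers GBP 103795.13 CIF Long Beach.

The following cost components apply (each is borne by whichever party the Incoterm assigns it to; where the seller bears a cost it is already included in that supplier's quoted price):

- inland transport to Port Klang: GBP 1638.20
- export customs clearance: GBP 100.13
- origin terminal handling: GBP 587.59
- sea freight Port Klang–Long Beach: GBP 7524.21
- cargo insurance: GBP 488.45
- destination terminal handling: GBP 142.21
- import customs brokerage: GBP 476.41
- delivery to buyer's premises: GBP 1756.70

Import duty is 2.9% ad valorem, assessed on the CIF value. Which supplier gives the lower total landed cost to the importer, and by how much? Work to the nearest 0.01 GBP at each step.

Supplier A (FCA):
CIF value = FCA price + origin terminal + freight + insurance = 89672.61 + 587.59 + 7524.21 + 488.45 = 98272.86
Import duty = 98272.86 × 2.9% = 2849.91
Buyer bears (A): 587.59 + 7524.21 + 488.45 + 142.21 + 476.41 + 1756.70 = 10975.57
Landed cost (A) = invoice 89672.61 + 10975.57 + duty 2849.91 = 103498.09
Supplier B (CIF):
The CIF price already equals the CIF value: 103795.13
Import duty = 103795.13 × 2.9% = 3010.06
Buyer bears (B): 142.21 + 476.41 + 1756.70 = 2375.32
Landed cost (B) = invoice 103795.13 + 2375.32 + duty 3010.06 = 109180.51
Difference = |103498.09 − 109180.51| = 5682.42

Supplier A is cheaper by GBP 5682.42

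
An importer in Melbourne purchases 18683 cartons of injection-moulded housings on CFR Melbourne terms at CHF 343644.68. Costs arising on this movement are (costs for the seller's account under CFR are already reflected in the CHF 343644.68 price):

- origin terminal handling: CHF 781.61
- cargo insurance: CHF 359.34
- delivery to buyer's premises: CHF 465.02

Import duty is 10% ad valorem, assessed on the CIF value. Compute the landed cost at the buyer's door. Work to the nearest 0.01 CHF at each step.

Total landed cost: CHF 378869.44

CFR: the seller pays costs through ocean freight to the destination port, but not insurance.
Already in the invoice (seller's account under CFR): origin terminal — exclude.
CIF value = CFR price + insurance = 343644.68 + 359.34 = 344004.02
Import duty = 344004.02 × 10% = 34400.40
Buyer bears: insurance 359.34 + delivery 465.02 + duty 34400.40 = 35224.76
Landed cost = invoice 343644.68 + 35224.76 = 378869.44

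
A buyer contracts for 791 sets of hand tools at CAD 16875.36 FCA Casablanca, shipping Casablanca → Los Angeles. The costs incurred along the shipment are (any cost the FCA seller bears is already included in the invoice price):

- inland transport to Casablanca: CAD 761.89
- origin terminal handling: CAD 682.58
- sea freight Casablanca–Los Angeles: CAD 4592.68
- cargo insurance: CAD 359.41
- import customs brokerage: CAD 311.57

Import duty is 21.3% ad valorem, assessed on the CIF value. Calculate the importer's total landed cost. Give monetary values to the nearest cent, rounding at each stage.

Total landed cost: CAD 27616.24

FCA: the seller delivers export-cleared goods to the carrier; the buyer bears costs from that point.
Already in the invoice (seller's account under FCA): inland to port — exclude.
CIF value = FCA price + origin terminal + freight + insurance = 16875.36 + 682.58 + 4592.68 + 359.41 = 22510.03
Import duty = 22510.03 × 21.3% = 4794.64
Buyer bears: origin terminal 682.58 + freight 4592.68 + insurance 359.41 + brokerage 311.57 + duty 4794.64 = 10740.88
Landed cost = invoice 16875.36 + 10740.88 = 27616.24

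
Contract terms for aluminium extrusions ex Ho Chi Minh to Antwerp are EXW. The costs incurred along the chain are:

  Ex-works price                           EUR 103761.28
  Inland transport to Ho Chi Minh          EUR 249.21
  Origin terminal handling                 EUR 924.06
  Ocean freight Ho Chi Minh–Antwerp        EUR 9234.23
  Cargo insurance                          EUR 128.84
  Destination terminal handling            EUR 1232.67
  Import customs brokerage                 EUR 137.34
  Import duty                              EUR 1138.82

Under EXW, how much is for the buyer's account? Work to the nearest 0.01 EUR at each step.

Buyer's account: EUR 13045.17

EXW: the seller makes goods available at their premises; the buyer bears all onward costs.
Seller's account: goods 103761.28 = 103761.28
Buyer's account: inland to port 249.21 + origin terminal 924.06 + freight 9234.23 + insurance 128.84 + destination terminal 1232.67 + brokerage 137.34 + duty 1138.82 = 13045.17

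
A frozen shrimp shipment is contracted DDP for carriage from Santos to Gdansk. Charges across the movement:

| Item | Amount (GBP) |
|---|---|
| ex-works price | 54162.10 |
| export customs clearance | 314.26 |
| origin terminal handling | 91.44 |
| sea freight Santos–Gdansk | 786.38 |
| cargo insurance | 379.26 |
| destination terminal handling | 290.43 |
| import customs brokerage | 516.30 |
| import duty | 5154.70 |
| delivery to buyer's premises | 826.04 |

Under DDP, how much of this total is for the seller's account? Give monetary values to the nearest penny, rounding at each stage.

Seller's account: GBP 62520.91

DDP: the seller bears all costs including import duty.
Seller's account: goods 54162.10 + export clearance 314.26 + origin terminal 91.44 + freight 786.38 + insurance 379.26 + destination terminal 290.43 + brokerage 516.30 + duty 5154.70 + delivery 826.04 = 62520.91
Buyer's account: 0.00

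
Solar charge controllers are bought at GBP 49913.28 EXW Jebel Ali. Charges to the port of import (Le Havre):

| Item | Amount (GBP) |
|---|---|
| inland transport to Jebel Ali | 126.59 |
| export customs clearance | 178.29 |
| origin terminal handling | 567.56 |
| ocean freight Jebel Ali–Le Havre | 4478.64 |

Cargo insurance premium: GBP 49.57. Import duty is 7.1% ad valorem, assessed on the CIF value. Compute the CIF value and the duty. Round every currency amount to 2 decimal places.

CIF = EXW price + pre-shipment costs + freight + insurance
CIF = 49913.28 + 126.59 + 178.29 + 567.56 + 4478.64 + 49.57 = 55313.93
Import duty = 55313.93 × 7.1% = 3927.29

CIF value: GBP 55313.93; import duty: GBP 3927.29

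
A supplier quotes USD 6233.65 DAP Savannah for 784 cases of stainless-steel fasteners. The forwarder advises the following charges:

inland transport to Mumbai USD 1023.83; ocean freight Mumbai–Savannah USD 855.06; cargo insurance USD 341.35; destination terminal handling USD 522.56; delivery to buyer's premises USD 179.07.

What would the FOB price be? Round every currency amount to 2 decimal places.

Not relevant to the conversion: inland to port — on the seller under both DAP and FOB; already in the DAP price and stays in the FOB price.
From DAP to FOB, the seller no longer bears: freight, insurance, destination terminal, delivery.
FOB price = 6233.65 − 855.06 − 341.35 − 522.56 − 179.07 = 4335.61

FOB price: USD 4335.61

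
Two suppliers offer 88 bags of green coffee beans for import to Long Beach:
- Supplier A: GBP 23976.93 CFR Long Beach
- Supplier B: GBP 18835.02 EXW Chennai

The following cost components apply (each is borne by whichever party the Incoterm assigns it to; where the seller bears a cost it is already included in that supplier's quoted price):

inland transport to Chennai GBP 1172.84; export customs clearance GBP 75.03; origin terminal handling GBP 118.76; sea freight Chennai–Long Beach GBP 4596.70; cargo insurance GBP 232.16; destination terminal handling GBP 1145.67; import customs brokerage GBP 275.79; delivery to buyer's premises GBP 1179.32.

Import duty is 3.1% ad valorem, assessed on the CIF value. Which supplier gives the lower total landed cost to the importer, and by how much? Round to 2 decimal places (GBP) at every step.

Supplier A (CFR):
CIF value = CFR price + insurance = 23976.93 + 232.16 = 24209.09
Import duty = 24209.09 × 3.1% = 750.48
Buyer bears (A): 232.16 + 1145.67 + 275.79 + 1179.32 = 2832.94
Landed cost (A) = invoice 23976.93 + 2832.94 + duty 750.48 = 27560.35
Supplier B (EXW):
CIF value = EXW price + inland to port + export clearance + origin terminal + freight + insurance = 18835.02 + 1172.84 + 75.03 + 118.76 + 4596.70 + 232.16 = 25030.51
Import duty = 25030.51 × 3.1% = 775.95
Buyer bears (B): 1172.84 + 75.03 + 118.76 + 4596.70 + 232.16 + 1145.67 + 275.79 + 1179.32 = 8796.27
Landed cost (B) = invoice 18835.02 + 8796.27 + duty 775.95 = 28407.24
Difference = |27560.35 − 28407.24| = 846.89

Supplier A is cheaper by GBP 846.89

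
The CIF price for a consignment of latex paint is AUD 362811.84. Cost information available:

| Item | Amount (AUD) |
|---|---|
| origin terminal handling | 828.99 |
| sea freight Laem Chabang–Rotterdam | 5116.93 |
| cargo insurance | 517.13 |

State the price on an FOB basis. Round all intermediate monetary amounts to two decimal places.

Not relevant to the conversion: origin terminal — on the seller under both CIF and FOB; already in the CIF price and stays in the FOB price.
From CIF to FOB, the seller no longer bears: freight, insurance.
FOB price = 362811.84 − 5116.93 − 517.13 = 357177.78

FOB price: AUD 357177.78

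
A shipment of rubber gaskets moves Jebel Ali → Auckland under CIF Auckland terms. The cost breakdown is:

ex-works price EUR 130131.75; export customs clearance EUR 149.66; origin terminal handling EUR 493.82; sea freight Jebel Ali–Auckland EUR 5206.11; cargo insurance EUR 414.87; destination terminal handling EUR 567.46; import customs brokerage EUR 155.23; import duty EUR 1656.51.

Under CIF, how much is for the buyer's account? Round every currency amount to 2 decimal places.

Buyer's account: EUR 2379.20

CIF: the seller pays costs through ocean freight and marine insurance to the destination port.
Seller's account: goods 130131.75 + export clearance 149.66 + origin terminal 493.82 + freight 5206.11 + insurance 414.87 = 136396.21
Buyer's account: destination terminal 567.46 + brokerage 155.23 + duty 1656.51 = 2379.20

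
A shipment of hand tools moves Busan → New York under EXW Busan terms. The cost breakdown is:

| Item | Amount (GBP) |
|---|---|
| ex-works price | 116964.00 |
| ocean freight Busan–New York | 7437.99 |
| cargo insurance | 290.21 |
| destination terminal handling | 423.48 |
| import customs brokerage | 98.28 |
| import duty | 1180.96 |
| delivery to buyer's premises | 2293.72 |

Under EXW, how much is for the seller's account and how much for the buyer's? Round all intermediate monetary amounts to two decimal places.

Seller: GBP 116964.00; buyer: GBP 11724.64

EXW: the seller makes goods available at their premises; the buyer bears all onward costs.
Seller's account: goods 116964.00 = 116964.00
Buyer's account: freight 7437.99 + insurance 290.21 + destination terminal 423.48 + brokerage 98.28 + duty 1180.96 + delivery 2293.72 = 11724.64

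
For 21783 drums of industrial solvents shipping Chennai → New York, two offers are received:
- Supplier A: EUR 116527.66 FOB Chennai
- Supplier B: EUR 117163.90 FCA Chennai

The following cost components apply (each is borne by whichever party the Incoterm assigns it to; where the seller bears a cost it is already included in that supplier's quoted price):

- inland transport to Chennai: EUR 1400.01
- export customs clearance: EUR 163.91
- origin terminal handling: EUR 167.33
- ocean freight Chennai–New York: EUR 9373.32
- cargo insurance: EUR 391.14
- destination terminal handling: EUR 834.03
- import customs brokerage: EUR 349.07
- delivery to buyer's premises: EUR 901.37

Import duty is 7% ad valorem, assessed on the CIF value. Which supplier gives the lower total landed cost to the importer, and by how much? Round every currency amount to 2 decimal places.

Supplier A is cheaper by EUR 859.82

Supplier A (FOB):
CIF value = FOB price + freight + insurance = 116527.66 + 9373.32 + 391.14 = 126292.12
Import duty = 126292.12 × 7% = 8840.45
Buyer bears (A): 9373.32 + 391.14 + 834.03 + 349.07 + 901.37 = 11848.93
Landed cost (A) = invoice 116527.66 + 11848.93 + duty 8840.45 = 137217.04
Supplier B (FCA):
CIF value = FCA price + origin terminal + freight + insurance = 117163.90 + 167.33 + 9373.32 + 391.14 = 127095.69
Import duty = 127095.69 × 7% = 8896.70
Buyer bears (B): 167.33 + 9373.32 + 391.14 + 834.03 + 349.07 + 901.37 = 12016.26
Landed cost (B) = invoice 117163.90 + 12016.26 + duty 8896.70 = 138076.86
Difference = |137217.04 − 138076.86| = 859.82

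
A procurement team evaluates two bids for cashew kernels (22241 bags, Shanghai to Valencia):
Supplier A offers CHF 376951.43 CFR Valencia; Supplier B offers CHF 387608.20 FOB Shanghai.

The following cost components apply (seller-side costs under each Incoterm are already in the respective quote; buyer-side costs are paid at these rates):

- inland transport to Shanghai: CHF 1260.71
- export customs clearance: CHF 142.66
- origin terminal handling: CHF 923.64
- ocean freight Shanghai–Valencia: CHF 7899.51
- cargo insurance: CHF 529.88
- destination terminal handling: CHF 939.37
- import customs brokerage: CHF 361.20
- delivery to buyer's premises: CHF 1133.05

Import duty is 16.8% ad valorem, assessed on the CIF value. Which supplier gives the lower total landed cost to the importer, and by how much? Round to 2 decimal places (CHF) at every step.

Supplier A is cheaper by CHF 21673.74

Supplier A (CFR):
CIF value = CFR price + insurance = 376951.43 + 529.88 = 377481.31
Import duty = 377481.31 × 16.8% = 63416.86
Buyer bears (A): 529.88 + 939.37 + 361.20 + 1133.05 = 2963.50
Landed cost (A) = invoice 376951.43 + 2963.50 + duty 63416.86 = 443331.79
Supplier B (FOB):
CIF value = FOB price + freight + insurance = 387608.20 + 7899.51 + 529.88 = 396037.59
Import duty = 396037.59 × 16.8% = 66534.32
Buyer bears (B): 7899.51 + 529.88 + 939.37 + 361.20 + 1133.05 = 10863.01
Landed cost (B) = invoice 387608.20 + 10863.01 + duty 66534.32 = 465005.53
Difference = |443331.79 − 465005.53| = 21673.74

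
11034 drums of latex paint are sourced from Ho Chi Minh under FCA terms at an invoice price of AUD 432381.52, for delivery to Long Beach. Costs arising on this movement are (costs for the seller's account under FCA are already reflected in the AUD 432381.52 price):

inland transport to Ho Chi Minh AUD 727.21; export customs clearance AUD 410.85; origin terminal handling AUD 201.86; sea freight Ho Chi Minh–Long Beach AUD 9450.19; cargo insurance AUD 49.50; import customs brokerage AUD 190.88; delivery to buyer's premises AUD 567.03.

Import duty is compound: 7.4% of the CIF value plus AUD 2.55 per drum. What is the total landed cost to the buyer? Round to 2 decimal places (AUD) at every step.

FCA: the seller delivers export-cleared goods to the carrier; the buyer bears costs from that point.
Already in the invoice (seller's account under FCA): inland to port, export clearance — exclude.
CIF value = FCA price + origin terminal + freight + insurance = 432381.52 + 201.86 + 9450.19 + 49.50 = 442083.07
Ad valorem component: 442083.07 × 7.4% = 32714.15
Specific component: 11034 × 2.55 = 28136.70
Import duty = 32714.15 + 28136.70 = 60850.85
Buyer bears: origin terminal 201.86 + freight 9450.19 + insurance 49.50 + brokerage 190.88 + delivery 567.03 + duty 60850.85 = 71310.31
Landed cost = invoice 432381.52 + 71310.31 = 503691.83

Total landed cost: AUD 503691.83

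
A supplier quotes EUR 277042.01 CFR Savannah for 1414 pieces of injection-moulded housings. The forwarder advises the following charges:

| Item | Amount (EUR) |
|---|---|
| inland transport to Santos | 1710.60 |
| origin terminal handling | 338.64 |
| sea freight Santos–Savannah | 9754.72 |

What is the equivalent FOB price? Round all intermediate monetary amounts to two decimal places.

FOB price: EUR 267287.29

Not relevant to the conversion: inland to port, origin terminal — on the seller under both CFR and FOB; already in the CFR price and stays in the FOB price.
From CFR to FOB, the seller no longer bears: freight.
FOB price = 277042.01 − 9754.72 = 267287.29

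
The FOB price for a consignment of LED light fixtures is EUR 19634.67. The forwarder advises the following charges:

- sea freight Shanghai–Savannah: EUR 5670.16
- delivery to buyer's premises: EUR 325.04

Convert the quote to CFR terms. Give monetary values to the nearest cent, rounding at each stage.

Not relevant to the conversion: delivery — on the buyer under both terms; not part of either seller's price.
From FOB to CFR, the seller additionally bears: freight.
CFR price = 19634.67 + 5670.16 = 25304.83

CFR price: EUR 25304.83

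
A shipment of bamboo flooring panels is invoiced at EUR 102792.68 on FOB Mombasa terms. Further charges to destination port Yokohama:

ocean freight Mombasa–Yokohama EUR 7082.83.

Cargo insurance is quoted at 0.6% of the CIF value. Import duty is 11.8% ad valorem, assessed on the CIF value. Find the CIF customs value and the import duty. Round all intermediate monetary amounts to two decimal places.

Let C be the CIF value. C = FOB price + freight + 0.6% × C
C − 0.6% × C = 102792.68 + 7082.83
0.994 × C = 109875.51
C = 109875.51 / 0.994 = 110538.74
Insurance premium = 0.6% × 110538.74 = 663.23
Import duty = 110538.74 × 11.8% = 13043.57

CIF value: EUR 110538.74; import duty: EUR 13043.57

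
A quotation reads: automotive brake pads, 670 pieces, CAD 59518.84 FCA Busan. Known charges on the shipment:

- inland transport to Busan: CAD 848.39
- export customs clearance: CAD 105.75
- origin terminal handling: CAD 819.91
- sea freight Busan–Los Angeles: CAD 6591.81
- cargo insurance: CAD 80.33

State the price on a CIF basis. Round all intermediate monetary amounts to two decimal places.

CIF price: CAD 67010.89

Not relevant to the conversion: export clearance, inland to port — on the seller under both FCA and CIF; already in the FCA price and stays in the CIF price.
From FCA to CIF, the seller additionally bears: origin terminal, freight, insurance.
CIF price = 59518.84 + 819.91 + 6591.81 + 80.33 = 67010.89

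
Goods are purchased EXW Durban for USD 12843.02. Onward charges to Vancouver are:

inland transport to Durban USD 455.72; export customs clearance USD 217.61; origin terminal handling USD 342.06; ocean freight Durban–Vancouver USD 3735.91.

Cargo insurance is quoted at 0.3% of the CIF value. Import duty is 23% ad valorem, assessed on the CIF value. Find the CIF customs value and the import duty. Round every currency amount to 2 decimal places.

CIF value: USD 17647.26; import duty: USD 4058.87

Let C be the CIF value. C = EXW price + pre-shipment costs + freight + 0.3% × C
C − 0.3% × C = 12843.02 + 455.72 + 217.61 + 342.06 + 3735.91
0.997 × C = 17594.32
C = 17594.32 / 0.997 = 17647.26
Insurance premium = 0.3% × 17647.26 = 52.94
Import duty = 17647.26 × 23% = 4058.87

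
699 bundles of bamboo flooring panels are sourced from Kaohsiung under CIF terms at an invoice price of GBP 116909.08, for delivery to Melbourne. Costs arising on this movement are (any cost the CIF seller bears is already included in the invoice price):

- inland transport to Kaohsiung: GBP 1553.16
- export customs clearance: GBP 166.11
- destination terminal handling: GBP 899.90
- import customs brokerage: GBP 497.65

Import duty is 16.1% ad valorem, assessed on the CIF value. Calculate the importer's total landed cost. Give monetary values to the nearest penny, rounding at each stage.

CIF: the seller pays costs through ocean freight and marine insurance to the destination port.
Already in the invoice (seller's account under CIF): inland to port, export clearance — exclude.
The CIF price already equals the CIF value: 116909.08
Import duty = 116909.08 × 16.1% = 18822.36
Buyer bears: destination terminal 899.90 + brokerage 497.65 + duty 18822.36 = 20219.91
Landed cost = invoice 116909.08 + 20219.91 = 137128.99

Total landed cost: GBP 137128.99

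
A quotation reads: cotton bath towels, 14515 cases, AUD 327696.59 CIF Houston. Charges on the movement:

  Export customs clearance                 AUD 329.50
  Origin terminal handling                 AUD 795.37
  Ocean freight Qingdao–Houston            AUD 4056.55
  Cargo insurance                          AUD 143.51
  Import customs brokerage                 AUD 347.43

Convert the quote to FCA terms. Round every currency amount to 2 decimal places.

FCA price: AUD 322701.16

Not relevant to the conversion: export clearance — on the seller under both CIF and FCA; already in the CIF price and stays in the FCA price. brokerage — on the buyer under both terms; not part of either seller's price.
From CIF to FCA, the seller no longer bears: origin terminal, freight, insurance.
FCA price = 327696.59 − 795.37 − 4056.55 − 143.51 = 322701.16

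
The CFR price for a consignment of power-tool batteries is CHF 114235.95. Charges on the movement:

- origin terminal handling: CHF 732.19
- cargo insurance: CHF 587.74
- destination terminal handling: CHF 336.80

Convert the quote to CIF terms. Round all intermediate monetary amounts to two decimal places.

Not relevant to the conversion: origin terminal — on the seller under both CFR and CIF; already in the CFR price and stays in the CIF price. destination terminal — on the buyer under both terms; not part of either seller's price.
From CFR to CIF, the seller additionally bears: insurance.
CIF price = 114235.95 + 587.74 = 114823.69

CIF price: CHF 114823.69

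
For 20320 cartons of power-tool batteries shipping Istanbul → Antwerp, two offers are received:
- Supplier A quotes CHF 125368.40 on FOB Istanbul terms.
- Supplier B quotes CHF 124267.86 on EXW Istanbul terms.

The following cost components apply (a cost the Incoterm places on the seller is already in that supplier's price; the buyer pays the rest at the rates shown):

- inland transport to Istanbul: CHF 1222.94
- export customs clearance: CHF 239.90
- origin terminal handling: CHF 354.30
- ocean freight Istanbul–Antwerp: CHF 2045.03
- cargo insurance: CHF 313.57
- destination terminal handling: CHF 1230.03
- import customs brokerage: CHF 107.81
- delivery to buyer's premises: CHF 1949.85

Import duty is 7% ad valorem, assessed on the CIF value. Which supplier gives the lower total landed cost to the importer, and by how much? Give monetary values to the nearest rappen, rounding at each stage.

Supplier A (FOB):
CIF value = FOB price + freight + insurance = 125368.40 + 2045.03 + 313.57 = 127727.00
Import duty = 127727.00 × 7% = 8940.89
Buyer bears (A): 2045.03 + 313.57 + 1230.03 + 107.81 + 1949.85 = 5646.29
Landed cost (A) = invoice 125368.40 + 5646.29 + duty 8940.89 = 139955.58
Supplier B (EXW):
CIF value = EXW price + inland to port + export clearance + origin terminal + freight + insurance = 124267.86 + 1222.94 + 239.90 + 354.30 + 2045.03 + 313.57 = 128443.60
Import duty = 128443.60 × 7% = 8991.05
Buyer bears (B): 1222.94 + 239.90 + 354.30 + 2045.03 + 313.57 + 1230.03 + 107.81 + 1949.85 = 7463.43
Landed cost (B) = invoice 124267.86 + 7463.43 + duty 8991.05 = 140722.34
Difference = |139955.58 − 140722.34| = 766.76

Supplier A is cheaper by CHF 766.76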